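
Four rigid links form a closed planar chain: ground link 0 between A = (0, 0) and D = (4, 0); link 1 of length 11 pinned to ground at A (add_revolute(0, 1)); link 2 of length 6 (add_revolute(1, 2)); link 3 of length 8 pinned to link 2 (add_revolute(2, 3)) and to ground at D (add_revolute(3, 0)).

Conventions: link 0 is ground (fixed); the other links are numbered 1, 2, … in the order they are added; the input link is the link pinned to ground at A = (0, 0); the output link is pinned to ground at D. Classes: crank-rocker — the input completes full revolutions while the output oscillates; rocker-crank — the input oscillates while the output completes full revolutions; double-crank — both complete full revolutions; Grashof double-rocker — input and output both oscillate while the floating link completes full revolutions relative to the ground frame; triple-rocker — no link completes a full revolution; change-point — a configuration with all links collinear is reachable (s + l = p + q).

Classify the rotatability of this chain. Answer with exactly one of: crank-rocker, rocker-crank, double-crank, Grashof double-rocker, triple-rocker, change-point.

lengths: ground=4, input=11, coupler=6, output=8
sorted: s=4 (shortest), l=11 (longest), p+q=14
s + l = 15 vs p + q = 14
s + l > p + q → non-Grashof → no link fully rotates → triple-rocker

triple-rocker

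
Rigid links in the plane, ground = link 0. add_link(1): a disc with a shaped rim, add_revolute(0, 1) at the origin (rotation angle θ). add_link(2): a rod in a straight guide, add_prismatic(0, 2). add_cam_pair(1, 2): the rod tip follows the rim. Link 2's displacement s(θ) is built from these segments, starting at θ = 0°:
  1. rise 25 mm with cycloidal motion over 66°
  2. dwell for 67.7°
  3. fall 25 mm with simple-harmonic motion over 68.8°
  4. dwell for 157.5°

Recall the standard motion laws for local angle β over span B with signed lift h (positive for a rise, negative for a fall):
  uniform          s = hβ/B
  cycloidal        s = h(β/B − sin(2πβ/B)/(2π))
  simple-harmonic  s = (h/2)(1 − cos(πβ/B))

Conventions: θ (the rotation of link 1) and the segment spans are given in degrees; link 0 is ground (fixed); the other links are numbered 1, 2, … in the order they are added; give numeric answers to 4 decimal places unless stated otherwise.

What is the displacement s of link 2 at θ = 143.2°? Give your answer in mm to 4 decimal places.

segment 1 (0° to 66°, cycloidal, h = 25) is passed completely: s = 0.0000 + (25) = 25.0000
segment 2 (66° to 133.7°, dwell): s unchanged at 25.0000
θ = 143.2° falls in segment 3 (133.7° to 202.5°, simple-harmonic, h = -25): β = 143.2 − 133.7 = 9.5°, B = 68.8°; Δs = -25/2·(1 − cos(π·0.1381)) = -1.1578; s = 25.0000 − 1.1578 = 23.8422

23.8422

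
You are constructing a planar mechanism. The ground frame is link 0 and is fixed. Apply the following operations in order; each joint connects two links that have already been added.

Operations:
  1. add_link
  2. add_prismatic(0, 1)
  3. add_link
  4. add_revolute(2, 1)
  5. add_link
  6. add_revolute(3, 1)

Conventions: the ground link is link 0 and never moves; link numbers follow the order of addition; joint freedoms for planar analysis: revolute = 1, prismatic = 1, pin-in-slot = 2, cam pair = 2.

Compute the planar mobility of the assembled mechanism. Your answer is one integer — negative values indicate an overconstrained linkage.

link 0 = ground. State L|J1|J2 = 1|0|0
+link1  2|0|0
P(0,1) f=1→J1  2|1|0
+link2  3|1|0
R(2,1) f=1→J1  3|2|0
+link3  4|2|0
R(3,1) f=1→J1  4|3|0
M = 3(4−1)−2·3−0 = 9−6−0 = 3

M = 3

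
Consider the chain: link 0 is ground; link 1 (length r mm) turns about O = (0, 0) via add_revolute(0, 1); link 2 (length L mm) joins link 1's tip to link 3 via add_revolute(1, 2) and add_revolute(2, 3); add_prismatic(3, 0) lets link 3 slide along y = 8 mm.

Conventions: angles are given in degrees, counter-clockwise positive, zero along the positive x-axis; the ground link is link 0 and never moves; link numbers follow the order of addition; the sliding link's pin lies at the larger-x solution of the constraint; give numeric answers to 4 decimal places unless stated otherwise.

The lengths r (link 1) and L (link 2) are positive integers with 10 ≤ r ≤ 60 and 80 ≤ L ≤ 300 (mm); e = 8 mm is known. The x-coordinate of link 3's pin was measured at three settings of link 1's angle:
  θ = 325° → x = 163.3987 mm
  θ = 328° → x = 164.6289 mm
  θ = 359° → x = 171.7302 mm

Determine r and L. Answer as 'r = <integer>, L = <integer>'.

constraint per measurement: (x − r cos θ)² + (r sin θ − e)² = L²
subtracting the θ₁ and θ₂ equations cancels the r² and L² terms:
r = (x₁² − x₂²) / (2[(x₁cos θ₁ + e sin θ₁) − (x₂cos θ₂ + e sin θ₂)]) = 33.0007 → r = 33
L² = (x₁ − r cos θ₁)² + (r sin θ₁ − e)² = 19320.9905 → L = 139.0000 → L = 139
check at θ₃=359°: x = 171.7302 (printed 171.7302) ✓

r = 33, L = 139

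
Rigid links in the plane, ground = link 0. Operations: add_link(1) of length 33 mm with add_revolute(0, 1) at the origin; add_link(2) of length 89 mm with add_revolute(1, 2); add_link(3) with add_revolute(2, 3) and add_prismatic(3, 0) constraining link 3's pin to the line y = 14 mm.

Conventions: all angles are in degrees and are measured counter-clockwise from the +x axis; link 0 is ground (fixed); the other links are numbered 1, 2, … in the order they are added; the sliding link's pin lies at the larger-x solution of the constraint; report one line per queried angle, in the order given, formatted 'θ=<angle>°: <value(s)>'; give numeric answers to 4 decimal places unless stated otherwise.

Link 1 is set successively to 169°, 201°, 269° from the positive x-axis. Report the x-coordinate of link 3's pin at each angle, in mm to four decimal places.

geometry: r = 33 mm, L = 89 mm, e = 14 mm
θ=169°: crank pin P = (r cos θ, r sin θ) = (-32.393697, 6.296697)
θ=169°: h = r sin θ − e = 6.296697 − 14 = -7.703303
θ=169°: x = r cos θ + √(L² − h²) = -32.393697 + 88.665998 = 56.272300
θ=201°: crank pin P = (r cos θ, r sin θ) = (-30.808154, -11.826142)
θ=201°: h = r sin θ − e = -11.826142 − 14 = -25.826142
θ=201°: x = r cos θ + √(L² − h²) = -30.808154 + 85.170478 = 54.362324
θ=269°: crank pin P = (r cos θ, r sin θ) = (-0.575929, -32.994974)
θ=269°: h = r sin θ − e = -32.994974 − 14 = -46.994974
θ=269°: x = r cos θ + √(L² − h²) = -0.575929 + 75.580900 = 75.004970

θ=169°: 56.2723
θ=201°: 54.3623
θ=269°: 75.0050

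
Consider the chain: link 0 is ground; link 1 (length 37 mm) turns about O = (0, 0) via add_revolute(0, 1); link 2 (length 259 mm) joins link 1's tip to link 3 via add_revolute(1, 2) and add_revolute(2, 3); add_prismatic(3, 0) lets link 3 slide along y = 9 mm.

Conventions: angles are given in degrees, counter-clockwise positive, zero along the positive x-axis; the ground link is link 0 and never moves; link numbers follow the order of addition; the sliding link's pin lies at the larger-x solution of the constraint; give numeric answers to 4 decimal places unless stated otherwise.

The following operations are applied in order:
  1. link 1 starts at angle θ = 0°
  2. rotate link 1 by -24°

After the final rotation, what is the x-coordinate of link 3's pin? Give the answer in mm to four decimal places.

geometry: r = 37 mm, L = 259 mm, e = 9 mm; θ starts at 0°
rotate link 1 by -24°: θ ← 0° -24° = -24°
crank pin P = (r cos θ, r sin θ) = (33.801182, -15.049256)
h = r sin θ − e = -15.049256 − 9 = -24.049256
x = r cos θ + √(L² − h²) = 33.801182 + 257.881045 = 291.682227

291.6822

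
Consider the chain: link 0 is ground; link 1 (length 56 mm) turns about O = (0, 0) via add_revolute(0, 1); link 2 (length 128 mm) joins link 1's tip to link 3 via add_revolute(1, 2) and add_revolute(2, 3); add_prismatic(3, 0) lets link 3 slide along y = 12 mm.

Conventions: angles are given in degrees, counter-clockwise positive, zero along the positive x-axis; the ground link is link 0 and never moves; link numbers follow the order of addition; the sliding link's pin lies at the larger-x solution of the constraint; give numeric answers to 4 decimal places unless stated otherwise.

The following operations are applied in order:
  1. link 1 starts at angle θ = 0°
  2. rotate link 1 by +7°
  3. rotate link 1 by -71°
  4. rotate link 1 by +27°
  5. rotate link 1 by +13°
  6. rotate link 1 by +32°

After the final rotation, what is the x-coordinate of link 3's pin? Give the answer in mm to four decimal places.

geometry: r = 56 mm, L = 128 mm, e = 12 mm; θ starts at 0°
rotate link 1 by +7°: θ ← 0° +7° = 7°
rotate link 1 by -71°: θ ← 7° -71° = -64°
rotate link 1 by +27°: θ ← -64° +27° = -37°
rotate link 1 by +13°: θ ← -37° +13° = -24°
rotate link 1 by +32°: θ ← -24° +32° = 8°
crank pin P = (r cos θ, r sin θ) = (55.455012, 7.793694)
h = r sin θ − e = 7.793694 − 12 = -4.206306
x = r cos θ + √(L² − h²) = 55.455012 + 127.930868 = 183.385880

183.3859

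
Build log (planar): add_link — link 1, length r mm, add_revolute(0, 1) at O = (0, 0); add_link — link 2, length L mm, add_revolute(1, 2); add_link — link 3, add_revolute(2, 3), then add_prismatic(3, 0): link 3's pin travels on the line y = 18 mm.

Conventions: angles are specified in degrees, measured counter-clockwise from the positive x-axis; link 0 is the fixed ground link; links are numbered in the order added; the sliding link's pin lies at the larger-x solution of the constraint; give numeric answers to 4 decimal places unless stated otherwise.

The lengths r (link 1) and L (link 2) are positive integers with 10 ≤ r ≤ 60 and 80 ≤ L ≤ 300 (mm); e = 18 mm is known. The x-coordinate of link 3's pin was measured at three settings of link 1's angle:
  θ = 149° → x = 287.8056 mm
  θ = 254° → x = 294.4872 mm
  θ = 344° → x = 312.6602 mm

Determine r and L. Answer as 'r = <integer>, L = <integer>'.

constraint per measurement: (x − r cos θ)² + (r sin θ − e)² = L²
subtracting the θ₁ and θ₂ equations cancels the r² and L² terms:
r = (x₁² − x₂²) / (2[(x₁cos θ₁ + e sin θ₁) − (x₂cos θ₂ + e sin θ₂)]) = 13.9999 → r = 14
L² = (x₁ − r cos θ₁)² + (r sin θ₁ − e)² = 90000.0156 → L = 300.0000 → L = 300
check at θ₃=344°: x = 312.6602 (printed 312.6602) ✓

r = 14, L = 300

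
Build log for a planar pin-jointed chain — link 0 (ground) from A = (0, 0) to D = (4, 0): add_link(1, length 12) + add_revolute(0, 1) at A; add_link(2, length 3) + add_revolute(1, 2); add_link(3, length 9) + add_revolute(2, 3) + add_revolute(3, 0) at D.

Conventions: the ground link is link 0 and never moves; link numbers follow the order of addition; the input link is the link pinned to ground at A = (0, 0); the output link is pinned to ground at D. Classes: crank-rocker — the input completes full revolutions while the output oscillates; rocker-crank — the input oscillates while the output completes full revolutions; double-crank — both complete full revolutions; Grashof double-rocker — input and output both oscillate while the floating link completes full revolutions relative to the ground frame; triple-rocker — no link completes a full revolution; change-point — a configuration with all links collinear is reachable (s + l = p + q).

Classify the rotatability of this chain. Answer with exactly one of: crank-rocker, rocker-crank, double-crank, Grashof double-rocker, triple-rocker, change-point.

lengths: ground=4, input=12, coupler=3, output=9
sorted: s=3 (shortest), l=12 (longest), p+q=13
s + l = 15 vs p + q = 13
s + l > p + q → non-Grashof → no link fully rotates → triple-rocker

triple-rocker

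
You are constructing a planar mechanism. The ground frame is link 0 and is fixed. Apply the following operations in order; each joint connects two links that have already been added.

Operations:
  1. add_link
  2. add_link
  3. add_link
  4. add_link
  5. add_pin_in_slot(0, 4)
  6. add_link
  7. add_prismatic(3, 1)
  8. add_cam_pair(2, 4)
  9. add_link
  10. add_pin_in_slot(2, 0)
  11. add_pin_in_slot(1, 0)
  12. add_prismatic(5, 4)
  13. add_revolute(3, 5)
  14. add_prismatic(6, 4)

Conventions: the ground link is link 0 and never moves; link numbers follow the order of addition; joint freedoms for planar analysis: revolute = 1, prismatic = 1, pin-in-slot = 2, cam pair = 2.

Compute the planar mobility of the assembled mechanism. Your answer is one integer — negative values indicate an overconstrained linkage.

link 0 = ground. State L|J1|J2 = 1|0|0
+link1  2|0|0
+link2  3|0|0
+link3  4|0|0
+link4  5|0|0
PS(0,4) f=2→J2  5|0|1
+link5  6|0|1
P(3,1) f=1→J1  6|1|1
C(2,4) f=2→J2  6|1|2
+link6  7|1|2
PS(2,0) f=2→J2  7|1|3
PS(1,0) f=2→J2  7|1|4
P(5,4) f=1→J1  7|2|4
R(3,5) f=1→J1  7|3|4
P(6,4) f=1→J1  7|4|4
M = 3(7−1)−2·4−4 = 18−8−4 = 6

M = 6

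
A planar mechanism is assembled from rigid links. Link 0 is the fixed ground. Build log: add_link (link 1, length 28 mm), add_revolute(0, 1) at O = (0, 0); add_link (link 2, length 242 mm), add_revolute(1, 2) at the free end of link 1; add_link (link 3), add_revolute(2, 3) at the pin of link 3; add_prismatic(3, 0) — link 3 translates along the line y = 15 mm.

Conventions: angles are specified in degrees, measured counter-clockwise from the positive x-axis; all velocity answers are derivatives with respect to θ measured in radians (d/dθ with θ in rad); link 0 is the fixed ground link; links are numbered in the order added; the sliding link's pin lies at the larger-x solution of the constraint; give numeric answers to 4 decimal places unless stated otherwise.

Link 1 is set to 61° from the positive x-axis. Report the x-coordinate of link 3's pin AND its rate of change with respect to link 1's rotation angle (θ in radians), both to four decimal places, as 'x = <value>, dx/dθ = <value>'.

geometry: r = 28 mm, L = 242 mm, e = 15 mm
crank pin P = (r cos θ, r sin θ) = (13.574669, 24.489352)
h = r sin θ − e = 24.489352 − 15 = 9.489352
x = r cos θ + √(L² − h²) = 13.574669 + 241.813879 = 255.388549
dx/dθ = −r sin θ − h·r cos θ/√(L² − h²) (θ in radians; h = 9.489352) = -25.022054

x = 255.3885, dx/dθ = -25.0221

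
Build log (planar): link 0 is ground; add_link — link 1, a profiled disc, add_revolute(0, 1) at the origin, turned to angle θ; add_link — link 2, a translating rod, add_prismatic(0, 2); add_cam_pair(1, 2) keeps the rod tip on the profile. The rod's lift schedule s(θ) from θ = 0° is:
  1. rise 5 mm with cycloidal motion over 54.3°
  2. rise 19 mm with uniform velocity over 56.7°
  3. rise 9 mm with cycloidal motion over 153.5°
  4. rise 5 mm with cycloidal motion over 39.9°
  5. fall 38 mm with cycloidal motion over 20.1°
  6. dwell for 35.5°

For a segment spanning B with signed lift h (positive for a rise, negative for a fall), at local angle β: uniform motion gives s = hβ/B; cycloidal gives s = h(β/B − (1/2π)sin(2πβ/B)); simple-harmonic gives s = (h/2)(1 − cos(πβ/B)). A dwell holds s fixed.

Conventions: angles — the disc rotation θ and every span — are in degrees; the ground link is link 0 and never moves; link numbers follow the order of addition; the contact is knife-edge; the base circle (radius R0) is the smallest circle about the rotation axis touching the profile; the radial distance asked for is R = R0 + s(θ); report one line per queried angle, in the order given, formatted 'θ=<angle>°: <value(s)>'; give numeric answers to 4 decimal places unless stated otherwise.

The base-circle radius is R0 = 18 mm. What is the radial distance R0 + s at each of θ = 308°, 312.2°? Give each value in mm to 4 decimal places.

seg 1 [0°–54.3°] cycloidal, h=5: full span → s += 5 → s = 5.0000
seg 2 [54.3°–111°] uniform, h=19: full span → s += 19 → s = 24.0000
seg 3 [111°–264.5°] cycloidal, h=9: full span → s += 9 → s = 33.0000
seg 4 [264.5°–304.4°] cycloidal, h=5: full span → s += 5 → s = 38.0000
seg 5 [304.4°–324.5°] cycloidal, h=-38: θ=308° here. β=3.6, B=20.1. -38·(0.1791 − sin(2π·0.1791)/(2π)) = -1.3483 → s = 36.6517
seg 5 [304.4°–324.5°] cycloidal, h=-38: θ=312.2° here. β=7.8, B=20.1. -38·(0.3881 − sin(2π·0.3881)/(2π)) = -10.8347 → s = 27.1653
θ=308°: R = R0 + s = 18 + 36.6517 = 54.6517
θ=312.2°: R = R0 + s = 18 + 27.1653 = 45.1653

θ=308°: 54.6517
θ=312.2°: 45.1653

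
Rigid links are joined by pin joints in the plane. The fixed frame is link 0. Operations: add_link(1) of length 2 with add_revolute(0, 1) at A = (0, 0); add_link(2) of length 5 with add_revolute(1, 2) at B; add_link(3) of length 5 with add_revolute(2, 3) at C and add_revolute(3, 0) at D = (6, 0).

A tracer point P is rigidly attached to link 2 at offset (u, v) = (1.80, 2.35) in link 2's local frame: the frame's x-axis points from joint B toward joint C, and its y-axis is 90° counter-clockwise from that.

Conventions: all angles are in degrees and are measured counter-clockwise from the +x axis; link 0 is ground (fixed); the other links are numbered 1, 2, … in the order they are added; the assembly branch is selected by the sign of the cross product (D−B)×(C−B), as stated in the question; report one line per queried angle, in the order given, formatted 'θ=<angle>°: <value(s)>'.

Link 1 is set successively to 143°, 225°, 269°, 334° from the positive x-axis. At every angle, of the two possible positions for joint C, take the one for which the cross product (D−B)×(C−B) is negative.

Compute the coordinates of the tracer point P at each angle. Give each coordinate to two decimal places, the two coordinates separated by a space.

A=(0,0), D=(6.00,0)
θ=143°: B = A + 2.00·(cos143°, sin143°) = (-1.5973, 1.2036)
θ=143°: |BD| = 7.6920
θ=143°: circle(B,5.00) ∩ circle(D,5.00): a=3.8460, h=3.1950
θ=143°:   candidates: C₊=(2.7013,3.7575) cross=24.576; C₋=(1.7014,-2.5539) cross=-24.576
θ=143°:   branch - wants cross < 0 → take C=(1.7014,-2.5539) (cross=-24.576)
θ=143°: ex = (C−B)/|BC| = (0.6597,-0.7515); ey = (0.7515,0.6597)
θ=143°: P = B + 1.80·ex + 2.35·ey = (1.3563,1.4013)
θ=225°: B = A + 2.00·(cos225°, sin225°) = (-1.4142, -1.4142)
θ=225°: |BD| = 7.5479
θ=225°: circle(B,5.00) ∩ circle(D,5.00): a=3.7739, h=3.2798
θ=225°:   candidates: C₊=(1.6784,2.5146) cross=24.756; C₋=(2.9074,-3.9289) cross=-24.756
θ=225°:   branch - wants cross < 0 → take C=(2.9074,-3.9289) (cross=-24.756)
θ=225°: ex = (C−B)/|BC| = (0.8643,-0.5029); ey = (0.5029,0.8643)
θ=225°: P = B + 1.80·ex + 2.35·ey = (1.3235,-0.2883)
θ=269°: B = A + 2.00·(cos269°, sin269°) = (-0.0349, -1.9997)
θ=269°: |BD| = 6.3576
θ=269°: circle(B,5.00) ∩ circle(D,5.00): a=3.1788, h=3.8594
θ=269°:   candidates: C₊=(1.7686,2.6637) cross=24.537; C₋=(4.1965,-4.6634) cross=-24.537
θ=269°:   branch - wants cross < 0 → take C=(4.1965,-4.6634) (cross=-24.537)
θ=269°: ex = (C−B)/|BC| = (0.8463,-0.5327); ey = (0.5327,0.8463)
θ=269°: P = B + 1.80·ex + 2.35·ey = (2.7403,-0.9699)
θ=334°: B = A + 2.00·(cos334°, sin334°) = (1.7976, -0.8767)
θ=334°: |BD| = 4.2929
θ=334°: circle(B,5.00) ∩ circle(D,5.00): a=2.1464, h=4.5158
θ=334°:   candidates: C₊=(2.9765,3.9823) cross=19.386; C₋=(4.8211,-4.8590) cross=-19.386
θ=334°:   branch - wants cross < 0 → take C=(4.8211,-4.8590) (cross=-19.386)
θ=334°: ex = (C−B)/|BC| = (0.6047,-0.7965); ey = (0.7965,0.6047)
θ=334°: P = B + 1.80·ex + 2.35·ey = (4.7577,-0.8893)

θ=143°: 1.36 1.40
θ=225°: 1.32 -0.29
θ=269°: 2.74 -0.97
θ=334°: 4.76 -0.89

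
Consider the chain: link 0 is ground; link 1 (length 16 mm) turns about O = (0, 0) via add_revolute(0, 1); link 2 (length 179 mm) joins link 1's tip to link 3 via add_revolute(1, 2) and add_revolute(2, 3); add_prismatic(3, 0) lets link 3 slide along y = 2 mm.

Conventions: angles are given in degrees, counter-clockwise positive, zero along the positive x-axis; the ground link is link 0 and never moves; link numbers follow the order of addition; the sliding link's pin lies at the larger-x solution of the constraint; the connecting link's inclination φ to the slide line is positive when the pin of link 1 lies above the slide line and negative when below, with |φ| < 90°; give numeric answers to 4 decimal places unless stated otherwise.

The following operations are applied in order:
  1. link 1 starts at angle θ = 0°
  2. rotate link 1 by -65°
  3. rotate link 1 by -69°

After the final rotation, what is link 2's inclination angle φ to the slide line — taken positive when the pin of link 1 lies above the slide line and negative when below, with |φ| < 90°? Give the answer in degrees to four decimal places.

geometry: r = 16 mm, L = 179 mm, e = 2 mm; θ starts at 0°
rotate link 1 by -65°: θ ← 0° -65° = -65°
rotate link 1 by -69°: θ ← -65° -69° = -134°
h = r sin θ − e = -11.509437 − 2 = -13.509437
sin φ = h / L = -13.509437 / 179 = -0.07547171
φ = arcsin(-0.07547171) = -4.328326°

-4.3283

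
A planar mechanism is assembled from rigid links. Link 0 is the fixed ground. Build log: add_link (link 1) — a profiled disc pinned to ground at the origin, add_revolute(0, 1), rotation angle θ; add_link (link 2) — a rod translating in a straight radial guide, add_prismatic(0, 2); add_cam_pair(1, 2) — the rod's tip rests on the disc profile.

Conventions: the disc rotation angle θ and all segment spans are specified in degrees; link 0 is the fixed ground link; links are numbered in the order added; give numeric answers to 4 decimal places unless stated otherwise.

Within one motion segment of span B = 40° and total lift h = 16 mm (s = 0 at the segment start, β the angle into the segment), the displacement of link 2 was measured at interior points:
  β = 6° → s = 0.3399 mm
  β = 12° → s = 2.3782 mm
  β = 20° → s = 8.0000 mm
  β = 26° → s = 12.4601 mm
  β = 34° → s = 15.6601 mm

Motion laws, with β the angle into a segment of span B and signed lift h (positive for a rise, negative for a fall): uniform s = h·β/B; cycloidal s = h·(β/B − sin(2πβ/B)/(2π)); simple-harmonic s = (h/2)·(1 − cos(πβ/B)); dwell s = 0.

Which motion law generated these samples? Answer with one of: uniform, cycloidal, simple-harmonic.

candidates at β/B = r: uniform s = h·r (linear in β); cycloidal s = h·(r − sin(2πr)/(2π)); simple-harmonic s = (h/2)(1 − cos(πr))
β=6°: printed 0.3399 | uniform 2.4000, cycloidal 0.3399, simple-harmonic 0.8719
β=12°: printed 2.3782 | uniform 4.8000, cycloidal 2.3782, simple-harmonic 3.2977
β=20°: printed 8.0000 | uniform 8.0000, cycloidal 8.0000, simple-harmonic 8.0000
β=26°: printed 12.4601 | uniform 10.4000, cycloidal 12.4601, simple-harmonic 11.6319
β=34°: printed 15.6601 | uniform 13.6000, cycloidal 15.6601, simple-harmonic 15.1281
only one law matches every sample → cycloidal

cycloidal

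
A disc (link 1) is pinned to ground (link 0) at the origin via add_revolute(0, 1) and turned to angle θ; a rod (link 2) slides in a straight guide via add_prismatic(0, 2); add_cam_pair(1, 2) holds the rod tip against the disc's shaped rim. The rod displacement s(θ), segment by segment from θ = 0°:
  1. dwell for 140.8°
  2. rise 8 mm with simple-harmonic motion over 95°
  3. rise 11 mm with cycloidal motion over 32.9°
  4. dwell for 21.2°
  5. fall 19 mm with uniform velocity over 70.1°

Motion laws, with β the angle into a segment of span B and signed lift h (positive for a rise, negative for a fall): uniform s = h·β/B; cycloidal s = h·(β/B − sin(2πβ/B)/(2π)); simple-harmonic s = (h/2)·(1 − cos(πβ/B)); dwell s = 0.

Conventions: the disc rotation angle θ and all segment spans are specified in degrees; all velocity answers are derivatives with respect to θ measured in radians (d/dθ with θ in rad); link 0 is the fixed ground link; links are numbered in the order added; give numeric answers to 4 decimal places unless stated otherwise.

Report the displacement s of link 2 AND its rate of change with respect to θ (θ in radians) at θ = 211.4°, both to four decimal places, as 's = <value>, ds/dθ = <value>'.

segment 1 (0° to 140.8°, dwell): s unchanged at 0.0000
θ = 211.4° falls in segment 2 (140.8° to 235.8°, simple-harmonic, h = 8): β = 211.4 − 140.8 = 70.6°, B = 95°; Δs = 8/2·(1 − cos(π·0.7432)) = 6.7670; s = 0.0000 + 6.7670 = 6.7670
velocity in seg [140.8°–235.8°] (simple-harmonic), θ in radians: β = 70.6° = 1.2322 rad, B = 95° = 1.6581 rad; ds/dθ = (πh/(2B)) sin(πβ/B) = (π·8/(2·1.6581)) sin(π·0.7432) = 5.473073 mm/rad

s = 6.7670, ds/dθ = 5.4731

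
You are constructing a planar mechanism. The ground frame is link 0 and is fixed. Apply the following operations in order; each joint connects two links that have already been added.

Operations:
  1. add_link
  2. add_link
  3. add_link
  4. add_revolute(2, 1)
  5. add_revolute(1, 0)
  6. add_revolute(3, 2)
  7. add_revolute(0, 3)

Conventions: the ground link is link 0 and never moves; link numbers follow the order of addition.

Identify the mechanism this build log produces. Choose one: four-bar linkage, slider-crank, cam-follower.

links: 4 (incl. ground); joints: 4 revolute, 0 prismatic, 0 higher (cam) pair, forming one closed loop
4 links in a single 4R loop → four-bar linkage

four-bar linkage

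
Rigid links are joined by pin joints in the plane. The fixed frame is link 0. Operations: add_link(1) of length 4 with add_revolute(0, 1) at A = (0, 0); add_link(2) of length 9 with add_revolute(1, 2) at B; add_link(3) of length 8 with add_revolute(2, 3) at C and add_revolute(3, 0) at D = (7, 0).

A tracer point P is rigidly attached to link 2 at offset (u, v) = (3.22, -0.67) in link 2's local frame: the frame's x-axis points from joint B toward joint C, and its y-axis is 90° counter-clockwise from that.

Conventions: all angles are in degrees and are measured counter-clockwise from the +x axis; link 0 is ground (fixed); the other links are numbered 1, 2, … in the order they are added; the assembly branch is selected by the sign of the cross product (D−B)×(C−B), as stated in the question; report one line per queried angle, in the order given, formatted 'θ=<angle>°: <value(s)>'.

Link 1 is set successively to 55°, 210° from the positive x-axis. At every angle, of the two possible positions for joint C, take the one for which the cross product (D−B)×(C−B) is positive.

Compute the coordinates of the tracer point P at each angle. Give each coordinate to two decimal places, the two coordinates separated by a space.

A=(0,0), D=(7.00,0)
θ=55°: B = A + 4.00·(cos55°, sin55°) = (2.2943, 3.2766)
θ=55°: |BD| = 5.7341
θ=55°: circle(B,9.00) ∩ circle(D,8.00): a=4.3494, h=7.8793
θ=55°:   candidates: C₊=(10.3661,7.2574) cross=45.180; C₋=(1.3612,-5.6749) cross=-45.180
θ=55°:   branch + wants cross > 0 → take C=(10.3661,7.2574) (cross=45.180)
θ=55°: ex = (C−B)/|BC| = (0.8969,0.4423); ey = (-0.4423,0.8969)
θ=55°: P = B + 3.22·ex + -0.67·ey = (5.4786,4.0999)
θ=210°: B = A + 4.00·(cos210°, sin210°) = (-3.4641, -2.0000)
θ=210°: |BD| = 10.6535
θ=210°: circle(B,9.00) ∩ circle(D,8.00): a=6.1246, h=6.5946
θ=210°:   candidates: C₊=(1.3136,5.6272) cross=70.256; C₋=(3.7896,-7.3276) cross=-70.256
θ=210°:   branch + wants cross > 0 → take C=(1.3136,5.6272) (cross=70.256)
θ=210°: ex = (C−B)/|BC| = (0.5309,0.8475); ey = (-0.8475,0.5309)
θ=210°: P = B + 3.22·ex + -0.67·ey = (-1.1869,0.3732)

θ=55°: 5.48 4.10
θ=210°: -1.19 0.37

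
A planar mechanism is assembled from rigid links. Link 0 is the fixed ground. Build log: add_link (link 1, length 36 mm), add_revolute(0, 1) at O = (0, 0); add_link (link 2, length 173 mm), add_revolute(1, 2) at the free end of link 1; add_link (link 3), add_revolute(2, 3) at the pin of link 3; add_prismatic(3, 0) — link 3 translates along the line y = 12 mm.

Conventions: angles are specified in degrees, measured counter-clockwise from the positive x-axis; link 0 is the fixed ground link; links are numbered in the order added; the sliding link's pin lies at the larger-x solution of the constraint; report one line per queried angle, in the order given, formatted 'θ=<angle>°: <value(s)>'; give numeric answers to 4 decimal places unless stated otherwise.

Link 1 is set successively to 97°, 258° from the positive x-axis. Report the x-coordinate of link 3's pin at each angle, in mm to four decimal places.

geometry: r = 36 mm, L = 173 mm, e = 12 mm
θ=97°: crank pin P = (r cos θ, r sin θ) = (-4.387296, 35.731661)
θ=97°: h = r sin θ − e = 35.731661 − 12 = 23.731661
θ=97°: x = r cos θ + √(L² − h²) = -4.387296 + 171.364548 = 166.977251
θ=258°: crank pin P = (r cos θ, r sin θ) = (-7.484821, -35.213314)
θ=258°: h = r sin θ − e = -35.213314 − 12 = -47.213314
θ=258°: x = r cos θ + √(L² − h²) = -7.484821 + 166.432878 = 158.948058

θ=97°: 166.9773
θ=258°: 158.9481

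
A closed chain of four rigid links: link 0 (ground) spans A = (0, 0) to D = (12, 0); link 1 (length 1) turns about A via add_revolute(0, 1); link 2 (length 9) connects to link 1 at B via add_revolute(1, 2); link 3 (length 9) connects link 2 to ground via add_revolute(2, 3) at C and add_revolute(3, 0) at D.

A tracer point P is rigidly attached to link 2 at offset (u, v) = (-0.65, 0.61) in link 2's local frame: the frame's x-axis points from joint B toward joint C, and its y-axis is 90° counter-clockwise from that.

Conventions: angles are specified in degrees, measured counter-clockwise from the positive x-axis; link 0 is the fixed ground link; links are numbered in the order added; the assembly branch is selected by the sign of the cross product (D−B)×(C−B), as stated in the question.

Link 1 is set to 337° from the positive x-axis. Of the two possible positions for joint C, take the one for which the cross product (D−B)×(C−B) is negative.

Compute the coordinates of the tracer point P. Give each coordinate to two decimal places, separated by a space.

A=(0,0), D=(12.00,0)
B = A + 1.00·(cos337°, sin337°) = (0.9205, -0.3907)
|BD| = 11.0864
circle(B,9.00) ∩ circle(D,9.00): a=5.5432, h=7.0903
  candidates: C₊=(6.2104,6.8906) cross=78.606; C₋=(6.7101,-7.2813) cross=-78.606
  branch - wants cross < 0 → take C=(6.7101,-7.2813) (cross=-78.606)
ex = (C−B)/|BC| = (0.6433,-0.7656); ey = (0.7656,0.6433)
P = B + -0.65·ex + 0.61·ey = (0.9694,0.4993)

0.97 0.50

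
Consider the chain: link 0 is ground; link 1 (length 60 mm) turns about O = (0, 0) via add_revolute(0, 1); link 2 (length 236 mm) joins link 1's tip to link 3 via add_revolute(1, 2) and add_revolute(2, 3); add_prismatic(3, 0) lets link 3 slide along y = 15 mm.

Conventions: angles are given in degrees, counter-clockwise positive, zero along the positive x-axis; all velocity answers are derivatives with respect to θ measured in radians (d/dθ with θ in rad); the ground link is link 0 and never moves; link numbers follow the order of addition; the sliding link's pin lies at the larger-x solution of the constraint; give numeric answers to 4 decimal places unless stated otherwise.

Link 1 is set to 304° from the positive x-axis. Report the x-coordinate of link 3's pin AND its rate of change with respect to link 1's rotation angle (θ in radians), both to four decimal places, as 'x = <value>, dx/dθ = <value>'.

geometry: r = 60 mm, L = 236 mm, e = 15 mm
crank pin P = (r cos θ, r sin θ) = (33.551574, -49.742254)
h = r sin θ − e = -49.742254 − 15 = -64.742254
x = r cos θ + √(L² − h²) = 33.551574 + 226.945898 = 260.497472
dx/dθ = −r sin θ − h·r cos θ/√(L² − h²) (θ in radians; h = -64.742254) = 59.313719

x = 260.4975, dx/dθ = 59.3137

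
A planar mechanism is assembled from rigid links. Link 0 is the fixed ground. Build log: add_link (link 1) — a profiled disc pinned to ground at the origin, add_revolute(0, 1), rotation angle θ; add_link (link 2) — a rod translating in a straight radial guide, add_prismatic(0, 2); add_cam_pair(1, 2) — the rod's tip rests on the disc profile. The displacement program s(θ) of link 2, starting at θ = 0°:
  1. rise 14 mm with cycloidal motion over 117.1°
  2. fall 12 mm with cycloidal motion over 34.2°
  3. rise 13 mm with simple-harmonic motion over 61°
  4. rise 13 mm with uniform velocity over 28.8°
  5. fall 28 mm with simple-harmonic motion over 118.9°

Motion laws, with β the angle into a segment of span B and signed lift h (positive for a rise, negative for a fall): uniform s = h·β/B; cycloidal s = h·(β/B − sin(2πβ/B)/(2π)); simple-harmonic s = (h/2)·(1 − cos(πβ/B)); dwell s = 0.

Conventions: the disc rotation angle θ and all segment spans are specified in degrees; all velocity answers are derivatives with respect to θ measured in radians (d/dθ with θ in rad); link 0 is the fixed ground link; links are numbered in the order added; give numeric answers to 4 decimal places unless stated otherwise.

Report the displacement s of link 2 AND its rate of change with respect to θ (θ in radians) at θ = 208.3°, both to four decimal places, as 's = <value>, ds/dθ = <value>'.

seg 1 [0°–117.1°] cycloidal, h=14: full span → s += 14 → s = 14.0000
seg 2 [117.1°–151.3°] cycloidal, h=-12: full span → s += -12 → s = 2.0000
seg 3 [151.3°–212.3°] simple-harmonic, h=13: θ=208.3° here. β=57, B=61. 13/2·(1 − cos(π·0.9344)) = 12.8626 → s = 14.8626
velocity in seg [151.3°–212.3°] (simple-harmonic), θ in radians: β = 57° = 0.9948 rad, B = 61° = 1.0647 rad; ds/dθ = (πh/(2B)) sin(πβ/B) = (π·13/(2·1.0647)) sin(π·0.9344) = 3.923376 mm/rad

s = 14.8626, ds/dθ = 3.9234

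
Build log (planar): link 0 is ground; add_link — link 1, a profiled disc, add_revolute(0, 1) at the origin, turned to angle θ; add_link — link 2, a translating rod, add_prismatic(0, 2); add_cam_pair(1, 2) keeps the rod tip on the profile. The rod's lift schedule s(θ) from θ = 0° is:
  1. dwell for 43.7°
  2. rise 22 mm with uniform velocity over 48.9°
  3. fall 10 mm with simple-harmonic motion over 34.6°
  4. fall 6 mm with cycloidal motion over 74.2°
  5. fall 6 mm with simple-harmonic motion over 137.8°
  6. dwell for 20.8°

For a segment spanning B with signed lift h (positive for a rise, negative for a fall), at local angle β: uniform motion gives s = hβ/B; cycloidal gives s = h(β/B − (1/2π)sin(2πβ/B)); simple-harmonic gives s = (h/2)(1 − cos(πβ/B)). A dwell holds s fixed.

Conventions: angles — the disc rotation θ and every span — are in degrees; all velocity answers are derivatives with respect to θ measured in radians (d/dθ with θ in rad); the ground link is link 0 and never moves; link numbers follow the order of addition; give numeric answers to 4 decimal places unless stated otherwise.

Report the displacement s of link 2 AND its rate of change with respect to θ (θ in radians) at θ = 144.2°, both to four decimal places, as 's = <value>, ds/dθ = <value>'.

seg 1 [0°–43.7°] dwell: s stays 0.0000
seg 2 [43.7°–92.6°] uniform, h=22: full span → s += 22 → s = 22.0000
seg 3 [92.6°–127.2°] simple-harmonic, h=-10: full span → s += -10 → s = 12.0000
seg 4 [127.2°–201.4°] cycloidal, h=-6: θ=144.2° here. β=17, B=74.2. -6·(0.2291 − sin(2π·0.2291)/(2π)) = -0.4279 → s = 11.5721
velocity in seg [127.2°–201.4°] (cycloidal), θ in radians: β = 17° = 0.2967 rad, B = 74.2° = 1.2950 rad; ds/dθ = (h/B)(1 − cos(2πβ/B)) = ((-6)/1.2950)(1 − cos(2π·0.2291)) = -4.026723 mm/rad

s = 11.5721, ds/dθ = -4.0267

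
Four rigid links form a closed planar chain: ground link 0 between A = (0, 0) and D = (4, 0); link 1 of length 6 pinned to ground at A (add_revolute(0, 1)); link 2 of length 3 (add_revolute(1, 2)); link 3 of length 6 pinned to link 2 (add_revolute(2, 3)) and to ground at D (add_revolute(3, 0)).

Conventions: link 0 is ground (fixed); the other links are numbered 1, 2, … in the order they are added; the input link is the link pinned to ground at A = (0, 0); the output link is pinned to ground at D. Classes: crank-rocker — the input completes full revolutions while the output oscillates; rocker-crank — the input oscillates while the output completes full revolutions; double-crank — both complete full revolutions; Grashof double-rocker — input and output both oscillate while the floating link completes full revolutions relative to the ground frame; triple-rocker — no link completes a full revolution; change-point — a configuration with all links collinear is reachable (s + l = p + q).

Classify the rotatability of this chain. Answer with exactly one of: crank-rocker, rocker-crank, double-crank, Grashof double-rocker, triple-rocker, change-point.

lengths: ground=4, input=6, coupler=3, output=6
sorted: s=3 (shortest), l=6 (longest), p+q=10
s + l = 9 vs p + q = 10
s + l < p + q (Grashof) with shortest = coupler link → Grashof double-rocker

Grashof double-rocker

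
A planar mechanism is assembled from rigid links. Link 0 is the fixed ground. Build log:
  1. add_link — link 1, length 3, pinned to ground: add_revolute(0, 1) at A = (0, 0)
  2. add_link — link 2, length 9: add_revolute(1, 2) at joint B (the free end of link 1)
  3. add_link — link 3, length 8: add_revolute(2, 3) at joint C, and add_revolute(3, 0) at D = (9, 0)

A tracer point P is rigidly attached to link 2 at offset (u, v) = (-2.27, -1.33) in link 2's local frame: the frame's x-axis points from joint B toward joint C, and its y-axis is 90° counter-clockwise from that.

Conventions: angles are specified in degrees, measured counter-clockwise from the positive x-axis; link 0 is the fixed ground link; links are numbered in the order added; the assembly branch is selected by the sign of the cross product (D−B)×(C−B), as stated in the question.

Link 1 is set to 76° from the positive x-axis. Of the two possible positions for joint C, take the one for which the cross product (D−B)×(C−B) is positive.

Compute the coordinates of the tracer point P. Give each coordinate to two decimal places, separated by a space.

A=(0,0), D=(9.00,0)
B = A + 3.00·(cos76°, sin76°) = (0.7258, 2.9109)
|BD| = 8.7713
circle(B,9.00) ∩ circle(D,8.00): a=5.3547, h=7.2337
  candidates: C₊=(8.1776,7.9576) cross=63.449; C₋=(3.3764,-5.6899) cross=-63.449
  branch + wants cross > 0 → take C=(8.1776,7.9576) (cross=63.449)
ex = (C−B)/|BC| = (0.8280,0.5607); ey = (-0.5607,0.8280)
P = B + -2.27·ex + -1.33·ey = (-0.4080,0.5368)

-0.41 0.54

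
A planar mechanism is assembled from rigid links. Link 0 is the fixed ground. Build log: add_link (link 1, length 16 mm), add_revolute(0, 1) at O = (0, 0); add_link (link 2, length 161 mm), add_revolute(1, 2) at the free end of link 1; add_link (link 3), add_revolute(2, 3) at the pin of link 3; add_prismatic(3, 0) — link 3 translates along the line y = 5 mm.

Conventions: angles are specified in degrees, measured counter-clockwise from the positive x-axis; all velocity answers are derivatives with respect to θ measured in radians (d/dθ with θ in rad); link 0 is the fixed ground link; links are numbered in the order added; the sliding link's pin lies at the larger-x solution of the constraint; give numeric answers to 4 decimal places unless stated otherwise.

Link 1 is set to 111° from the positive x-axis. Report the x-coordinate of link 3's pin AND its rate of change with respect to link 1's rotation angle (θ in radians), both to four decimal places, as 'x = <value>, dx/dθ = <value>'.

geometry: r = 16 mm, L = 161 mm, e = 5 mm
crank pin P = (r cos θ, r sin θ) = (-5.733887, 14.937287)
h = r sin θ − e = 14.937287 − 5 = 9.937287
x = r cos θ + √(L² − h²) = -5.733887 + 160.693031 = 154.959144
dx/dθ = −r sin θ − h·r cos θ/√(L² − h²) (θ in radians; h = 9.937287) = -14.582702

x = 154.9591, dx/dθ = -14.5827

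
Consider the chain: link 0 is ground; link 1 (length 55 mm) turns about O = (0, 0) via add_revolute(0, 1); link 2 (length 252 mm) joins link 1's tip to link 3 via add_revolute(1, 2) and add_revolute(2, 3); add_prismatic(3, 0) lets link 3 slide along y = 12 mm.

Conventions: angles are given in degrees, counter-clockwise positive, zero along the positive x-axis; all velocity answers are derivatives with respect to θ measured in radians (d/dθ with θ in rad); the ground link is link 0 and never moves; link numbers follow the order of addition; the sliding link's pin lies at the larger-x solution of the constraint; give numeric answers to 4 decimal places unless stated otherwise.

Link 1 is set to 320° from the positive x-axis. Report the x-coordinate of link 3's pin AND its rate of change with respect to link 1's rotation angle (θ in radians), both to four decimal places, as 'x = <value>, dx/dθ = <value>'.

geometry: r = 55 mm, L = 252 mm, e = 12 mm
crank pin P = (r cos θ, r sin θ) = (42.132444, -35.353319)
h = r sin θ − e = -35.353319 − 12 = -47.353319
x = r cos θ + √(L² − h²) = 42.132444 + 247.510936 = 289.643380
dx/dθ = −r sin θ − h·r cos θ/√(L² − h²) (θ in radians; h = -47.353319) = 43.414017

x = 289.6434, dx/dθ = 43.4140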